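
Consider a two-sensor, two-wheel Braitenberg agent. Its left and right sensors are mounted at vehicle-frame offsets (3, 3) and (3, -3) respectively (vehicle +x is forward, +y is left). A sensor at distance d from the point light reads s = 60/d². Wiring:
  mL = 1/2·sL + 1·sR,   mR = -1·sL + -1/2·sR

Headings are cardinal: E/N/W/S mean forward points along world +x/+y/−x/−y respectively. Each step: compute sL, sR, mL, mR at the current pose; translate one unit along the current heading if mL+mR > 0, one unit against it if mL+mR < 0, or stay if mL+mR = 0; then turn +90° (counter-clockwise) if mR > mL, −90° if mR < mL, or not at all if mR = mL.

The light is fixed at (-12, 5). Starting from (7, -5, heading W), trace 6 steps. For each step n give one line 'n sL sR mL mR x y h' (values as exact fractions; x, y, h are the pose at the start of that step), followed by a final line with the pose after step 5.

0 12/85 12/61 1386/5185 -1242/5185 7 -5 W
1 30/137 6/49 1557/6713 -1881/6713 6 -5 N
2 12/101 60/637 9882/64337 -10674/64337 6 -6 E
3 15/149 15/98 1485/7301 -5175/29204 5 -6 S
4 60/421 60/277 33570/116617 -29250/116617 5 -7 W
5 6/25 30/221 1413/5525 -1701/5525 4 -7 N
final 4 -8 E

n=0: pose=(7,-5,W); sL=12/85, sR=12/61; mL=1386/5185, mR=-1242/5185; mL+mR=144/5185 → advance +1; mR−mL=-2628/5185 → turn -1·90°
n=1: pose=(6,-5,N); sL=30/137, sR=6/49; mL=1557/6713, mR=-1881/6713; mL+mR=-324/6713 → advance -1; mR−mL=-3438/6713 → turn -1·90°
n=2: pose=(6,-6,E); sL=12/101, sR=60/637; mL=9882/64337, mR=-10674/64337; mL+mR=-792/64337 → advance -1; mR−mL=-20556/64337 → turn -1·90°
n=3: pose=(5,-6,S); sL=15/149, sR=15/98; mL=1485/7301, mR=-5175/29204; mL+mR=765/29204 → advance +1; mR−mL=-11115/29204 → turn -1·90°
n=4: pose=(5,-7,W); sL=60/421, sR=60/277; mL=33570/116617, mR=-29250/116617; mL+mR=4320/116617 → advance +1; mR−mL=-62820/116617 → turn -1·90°
n=5: pose=(4,-7,N); sL=6/25, sR=30/221; mL=1413/5525, mR=-1701/5525; mL+mR=-288/5525 → advance -1; mR−mL=-3114/5525 → turn -1·90°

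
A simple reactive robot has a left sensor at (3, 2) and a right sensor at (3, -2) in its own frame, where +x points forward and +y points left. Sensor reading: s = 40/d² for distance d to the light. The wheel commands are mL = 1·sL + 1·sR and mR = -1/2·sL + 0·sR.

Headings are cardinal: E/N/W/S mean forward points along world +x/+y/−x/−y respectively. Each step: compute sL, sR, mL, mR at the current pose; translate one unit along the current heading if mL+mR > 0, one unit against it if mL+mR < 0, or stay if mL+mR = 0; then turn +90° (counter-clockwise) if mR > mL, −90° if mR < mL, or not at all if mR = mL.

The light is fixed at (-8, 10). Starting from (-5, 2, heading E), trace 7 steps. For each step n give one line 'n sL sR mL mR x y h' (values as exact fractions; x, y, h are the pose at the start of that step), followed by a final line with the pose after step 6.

n=0: pose=(-5,2,E); sL=5/9, sR=5/17; mL=130/153, mR=-5/18; mL+mR=175/306 → advance +1; mR−mL=-115/102 → turn -1·90°
n=1: pose=(-4,2,S); sL=40/157, sR=8/25; mL=2256/3925, mR=-20/157; mL+mR=1756/3925 → advance +1; mR−mL=-2756/3925 → turn -1·90°
n=2: pose=(-4,1,W); sL=20/61, sR=4/5; mL=344/305, mR=-10/61; mL+mR=294/305 → advance +1; mR−mL=-394/305 → turn -1·90°
n=3: pose=(-5,1,N); sL=40/37, sR=40/61; mL=3920/2257, mR=-20/37; mL+mR=2700/2257 → advance +1; mR−mL=-5140/2257 → turn -1·90°
n=4: pose=(-5,2,E); sL=5/9, sR=5/17; mL=130/153, mR=-5/18; mL+mR=175/306 → advance +1; mR−mL=-115/102 → turn -1·90°
n=5: pose=(-4,2,S); sL=40/157, sR=8/25; mL=2256/3925, mR=-20/157; mL+mR=1756/3925 → advance +1; mR−mL=-2756/3925 → turn -1·90°
n=6: pose=(-4,1,W); sL=20/61, sR=4/5; mL=344/305, mR=-10/61; mL+mR=294/305 → advance +1; mR−mL=-394/305 → turn -1·90°

0 5/9 5/17 130/153 -5/18 -5 2 E
1 40/157 8/25 2256/3925 -20/157 -4 2 S
2 20/61 4/5 344/305 -10/61 -4 1 W
3 40/37 40/61 3920/2257 -20/37 -5 1 N
4 5/9 5/17 130/153 -5/18 -5 2 E
5 40/157 8/25 2256/3925 -20/157 -4 2 S
6 20/61 4/5 344/305 -10/61 -4 1 W
final -5 1 N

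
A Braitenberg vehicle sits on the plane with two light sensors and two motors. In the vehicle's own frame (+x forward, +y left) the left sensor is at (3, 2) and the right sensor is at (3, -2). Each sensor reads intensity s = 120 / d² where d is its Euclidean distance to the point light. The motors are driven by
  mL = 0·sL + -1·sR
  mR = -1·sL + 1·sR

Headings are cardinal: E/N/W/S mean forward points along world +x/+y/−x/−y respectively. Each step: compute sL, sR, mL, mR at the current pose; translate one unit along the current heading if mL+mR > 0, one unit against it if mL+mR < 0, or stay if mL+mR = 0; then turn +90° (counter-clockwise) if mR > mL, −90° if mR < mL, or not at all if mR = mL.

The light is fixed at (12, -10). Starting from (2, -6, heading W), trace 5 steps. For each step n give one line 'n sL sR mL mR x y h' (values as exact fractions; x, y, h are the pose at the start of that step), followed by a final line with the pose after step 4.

0 120/173 24/41 -24/41 -768/7093 2 -6 W
1 12/5 60/61 -60/61 -432/305 3 -6 S
2 40/51 120/193 -120/193 -1600/9843 3 -5 W
3 3 15/13 -15/13 -24/13 4 -5 S
4 120/137 24/37 -24/37 -1152/5069 4 -4 W
final 5 -4 S

n=0: pose=(2,-6,W); sL=120/173, sR=24/41; mL=-24/41, mR=-768/7093; mL+mR=-120/173 → advance -1; mR−mL=3384/7093 → turn +1·90°
n=1: pose=(3,-6,S); sL=12/5, sR=60/61; mL=-60/61, mR=-432/305; mL+mR=-12/5 → advance -1; mR−mL=-132/305 → turn -1·90°
n=2: pose=(3,-5,W); sL=40/51, sR=120/193; mL=-120/193, mR=-1600/9843; mL+mR=-40/51 → advance -1; mR−mL=4520/9843 → turn +1·90°
n=3: pose=(4,-5,S); sL=3, sR=15/13; mL=-15/13, mR=-24/13; mL+mR=-3 → advance -1; mR−mL=-9/13 → turn -1·90°
n=4: pose=(4,-4,W); sL=120/137, sR=24/37; mL=-24/37, mR=-1152/5069; mL+mR=-120/137 → advance -1; mR−mL=2136/5069 → turn +1·90°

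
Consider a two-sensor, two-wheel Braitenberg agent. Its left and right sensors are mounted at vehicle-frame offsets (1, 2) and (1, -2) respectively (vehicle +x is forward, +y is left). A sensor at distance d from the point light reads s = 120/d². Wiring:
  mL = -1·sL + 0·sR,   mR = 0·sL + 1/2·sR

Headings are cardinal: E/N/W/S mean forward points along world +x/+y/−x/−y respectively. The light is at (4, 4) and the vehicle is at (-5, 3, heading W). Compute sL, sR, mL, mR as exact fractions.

120/109 120/101 -120/109 60/101

left sensor world pos  = (-6, 1); dL² = 109
right sensor world pos = (-6, 5); dR² = 101
sL = 120/109 = 120/109
sR = 120/101 = 120/101
mL = -1·sL + 0·sR = -120/109
mR = 0·sL + 1/2·sR = 60/101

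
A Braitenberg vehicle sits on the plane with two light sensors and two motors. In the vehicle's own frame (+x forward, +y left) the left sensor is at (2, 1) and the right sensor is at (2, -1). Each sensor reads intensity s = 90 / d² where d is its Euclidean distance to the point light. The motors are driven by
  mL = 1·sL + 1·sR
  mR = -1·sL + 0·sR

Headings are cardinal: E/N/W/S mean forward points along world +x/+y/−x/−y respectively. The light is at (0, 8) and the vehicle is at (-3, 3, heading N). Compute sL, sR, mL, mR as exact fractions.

left sensor world pos  = (-4, 5); dL² = 25
right sensor world pos = (-2, 5); dR² = 13
sL = 90/25 = 18/5
sR = 90/13 = 90/13
mL = 1·sL + 1·sR = 684/65
mR = -1·sL + 0·sR = -18/5

18/5 90/13 684/65 -18/5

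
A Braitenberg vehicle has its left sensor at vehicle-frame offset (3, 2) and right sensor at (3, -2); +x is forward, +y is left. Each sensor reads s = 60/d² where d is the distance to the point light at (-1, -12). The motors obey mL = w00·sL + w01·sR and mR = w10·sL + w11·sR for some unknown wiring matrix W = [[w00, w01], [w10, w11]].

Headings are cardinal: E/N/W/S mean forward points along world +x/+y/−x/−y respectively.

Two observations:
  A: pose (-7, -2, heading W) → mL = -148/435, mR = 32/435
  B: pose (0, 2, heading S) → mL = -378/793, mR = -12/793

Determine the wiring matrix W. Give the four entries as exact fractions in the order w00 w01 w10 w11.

-1/2 -1/2 1/2 -1/2

obs A: pose=(-7,-2,W) → sL=12/29, sR=4/15, mL=-148/435, mR=32/435
obs B: pose=(0,2,S) → sL=6/13, sR=30/61, mL=-378/793, mR=-12/793
sensor matrix S = [[12/29, 4/15], [6/13, 30/61]]; det S = 9248/114985
solve [mL_A; mL_B] = S·[w00; w01] and [mR_A; mR_B] = S·[w10; w11]:
  w00 = -1/2, w01 = -1/2, w10 = 1/2, w11 = -1/2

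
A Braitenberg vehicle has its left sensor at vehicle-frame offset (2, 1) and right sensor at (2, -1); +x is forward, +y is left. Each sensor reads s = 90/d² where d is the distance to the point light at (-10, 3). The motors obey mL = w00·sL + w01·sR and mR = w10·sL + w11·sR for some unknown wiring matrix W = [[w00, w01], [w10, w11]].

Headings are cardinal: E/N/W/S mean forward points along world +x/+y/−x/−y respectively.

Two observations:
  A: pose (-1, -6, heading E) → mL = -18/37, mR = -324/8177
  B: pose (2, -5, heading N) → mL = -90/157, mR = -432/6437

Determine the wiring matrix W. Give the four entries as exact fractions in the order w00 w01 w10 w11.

-1 0 -1/2 1/2

obs A: pose=(-1,-6,E) → sL=18/37, sR=90/221, mL=-18/37, mR=-324/8177
obs B: pose=(2,-5,N) → sL=90/157, sR=18/41, mL=-90/157, mR=-432/6437
sensor matrix S = [[18/37, 90/221], [90/157, 18/41]]; det S = -1045872/52635349
solve [mL_A; mL_B] = S·[w00; w01] and [mR_A; mR_B] = S·[w10; w11]:
  w00 = -1, w01 = 0, w10 = -1/2, w11 = 1/2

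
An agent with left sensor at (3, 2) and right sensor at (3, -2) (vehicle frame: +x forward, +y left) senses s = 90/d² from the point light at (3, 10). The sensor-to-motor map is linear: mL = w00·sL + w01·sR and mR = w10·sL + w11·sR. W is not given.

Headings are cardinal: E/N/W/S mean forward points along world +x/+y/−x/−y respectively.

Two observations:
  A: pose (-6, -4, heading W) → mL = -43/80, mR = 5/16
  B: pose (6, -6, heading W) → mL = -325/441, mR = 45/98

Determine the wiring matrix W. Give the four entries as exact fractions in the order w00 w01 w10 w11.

-1 -1 0 1

obs A: pose=(-6,-4,W) → sL=9/40, sR=5/16, mL=-43/80, mR=5/16
obs B: pose=(6,-6,W) → sL=5/18, sR=45/98, mL=-325/441, mR=45/98
sensor matrix S = [[9/40, 5/16], [5/18, 45/98]]; det S = 233/14112
solve [mL_A; mL_B] = S·[w00; w01] and [mR_A; mR_B] = S·[w10; w11]:
  w00 = -1, w01 = -1, w10 = 0, w11 = 1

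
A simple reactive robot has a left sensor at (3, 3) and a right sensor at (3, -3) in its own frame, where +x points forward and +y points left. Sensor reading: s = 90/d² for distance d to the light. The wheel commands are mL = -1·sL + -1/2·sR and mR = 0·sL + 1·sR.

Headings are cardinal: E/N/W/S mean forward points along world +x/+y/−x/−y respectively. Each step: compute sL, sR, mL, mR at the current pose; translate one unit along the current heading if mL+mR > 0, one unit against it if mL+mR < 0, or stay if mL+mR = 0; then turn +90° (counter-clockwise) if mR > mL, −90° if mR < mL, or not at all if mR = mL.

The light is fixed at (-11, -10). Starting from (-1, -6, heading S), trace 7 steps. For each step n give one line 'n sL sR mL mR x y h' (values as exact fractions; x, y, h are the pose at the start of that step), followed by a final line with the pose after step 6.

0 9/17 9/5 -243/170 9/5 -1 -6 S
1 18/41 90/169 -4887/6929 90/169 -1 -7 E
2 5/4 1/2 -3/2 1/2 -2 -7 N
3 90/37 90/61 -7155/2257 90/61 -2 -8 W
4 9/17 9/5 -243/170 9/5 -1 -8 S
5 18/37 90/173 -4779/6401 90/173 -1 -9 E
6 45/26 9/16 -837/416 9/16 -2 -9 N
final -2 -10 W

n=0: pose=(-1,-6,S); sL=9/17, sR=9/5; mL=-243/170, mR=9/5; mL+mR=63/170 → advance +1; mR−mL=549/170 → turn +1·90°
n=1: pose=(-1,-7,E); sL=18/41, sR=90/169; mL=-4887/6929, mR=90/169; mL+mR=-1197/6929 → advance -1; mR−mL=8577/6929 → turn +1·90°
n=2: pose=(-2,-7,N); sL=5/4, sR=1/2; mL=-3/2, mR=1/2; mL+mR=-1 → advance -1; mR−mL=2 → turn +1·90°
n=3: pose=(-2,-8,W); sL=90/37, sR=90/61; mL=-7155/2257, mR=90/61; mL+mR=-3825/2257 → advance -1; mR−mL=10485/2257 → turn +1·90°
n=4: pose=(-1,-8,S); sL=9/17, sR=9/5; mL=-243/170, mR=9/5; mL+mR=63/170 → advance +1; mR−mL=549/170 → turn +1·90°
n=5: pose=(-1,-9,E); sL=18/37, sR=90/173; mL=-4779/6401, mR=90/173; mL+mR=-1449/6401 → advance -1; mR−mL=8109/6401 → turn +1·90°
n=6: pose=(-2,-9,N); sL=45/26, sR=9/16; mL=-837/416, mR=9/16; mL+mR=-603/416 → advance -1; mR−mL=1071/416 → turn +1·90°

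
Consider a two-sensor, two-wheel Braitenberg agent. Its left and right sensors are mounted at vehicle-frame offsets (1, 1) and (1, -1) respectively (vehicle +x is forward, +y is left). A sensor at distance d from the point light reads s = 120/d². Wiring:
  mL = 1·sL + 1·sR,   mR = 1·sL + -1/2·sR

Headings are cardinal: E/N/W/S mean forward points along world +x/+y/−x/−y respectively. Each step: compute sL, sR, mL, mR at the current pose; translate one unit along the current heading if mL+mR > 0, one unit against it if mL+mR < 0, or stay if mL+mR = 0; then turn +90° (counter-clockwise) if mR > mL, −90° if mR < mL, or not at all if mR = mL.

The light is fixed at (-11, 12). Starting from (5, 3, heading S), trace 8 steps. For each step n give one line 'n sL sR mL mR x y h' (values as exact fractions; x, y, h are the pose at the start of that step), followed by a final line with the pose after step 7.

n=0: pose=(5,3,S); sL=120/389, sR=24/65; mL=17136/25285, mR=3132/25285; mL+mR=20268/25285 → advance +1; mR−mL=-36/65 → turn -1·90°
n=1: pose=(5,2,W); sL=60/173, sR=20/51; mL=6520/8823, mR=1330/8823; mL+mR=7850/8823 → advance +1; mR−mL=-10/17 → turn -1·90°
n=2: pose=(4,2,N); sL=120/277, sR=120/337; mL=73680/93349, mR=23820/93349; mL+mR=97500/93349 → advance +1; mR−mL=-180/337 → turn -1·90°
n=3: pose=(4,3,E); sL=3/8, sR=30/89; mL=507/712, mR=147/712; mL+mR=327/356 → advance +1; mR−mL=-45/89 → turn -1·90°
n=4: pose=(5,3,S); sL=120/389, sR=24/65; mL=17136/25285, mR=3132/25285; mL+mR=20268/25285 → advance +1; mR−mL=-36/65 → turn -1·90°
n=5: pose=(5,2,W); sL=60/173, sR=20/51; mL=6520/8823, mR=1330/8823; mL+mR=7850/8823 → advance +1; mR−mL=-10/17 → turn -1·90°
n=6: pose=(4,2,N); sL=120/277, sR=120/337; mL=73680/93349, mR=23820/93349; mL+mR=97500/93349 → advance +1; mR−mL=-180/337 → turn -1·90°
n=7: pose=(4,3,E); sL=3/8, sR=30/89; mL=507/712, mR=147/712; mL+mR=327/356 → advance +1; mR−mL=-45/89 → turn -1·90°

0 120/389 24/65 17136/25285 3132/25285 5 3 S
1 60/173 20/51 6520/8823 1330/8823 5 2 W
2 120/277 120/337 73680/93349 23820/93349 4 2 N
3 3/8 30/89 507/712 147/712 4 3 E
4 120/389 24/65 17136/25285 3132/25285 5 3 S
5 60/173 20/51 6520/8823 1330/8823 5 2 W
6 120/277 120/337 73680/93349 23820/93349 4 2 N
7 3/8 30/89 507/712 147/712 4 3 E
final 5 3 S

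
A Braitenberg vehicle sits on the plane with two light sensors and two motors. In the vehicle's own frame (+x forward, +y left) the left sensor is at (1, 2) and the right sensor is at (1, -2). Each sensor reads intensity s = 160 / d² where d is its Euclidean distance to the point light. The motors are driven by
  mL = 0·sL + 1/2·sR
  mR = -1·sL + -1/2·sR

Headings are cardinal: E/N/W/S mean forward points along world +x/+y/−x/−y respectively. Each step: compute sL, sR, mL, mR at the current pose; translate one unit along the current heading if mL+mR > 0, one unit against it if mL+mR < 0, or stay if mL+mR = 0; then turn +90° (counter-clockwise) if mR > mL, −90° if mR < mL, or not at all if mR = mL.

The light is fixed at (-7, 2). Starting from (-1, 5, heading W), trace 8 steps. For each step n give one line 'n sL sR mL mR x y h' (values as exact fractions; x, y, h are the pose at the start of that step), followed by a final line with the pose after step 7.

0 80/13 16/5 8/5 -504/65 -1 5 W
1 160/41 160/97 80/97 -18800/3977 0 5 N
2 2 5/2 5/4 -13/4 0 4 E
3 32/13 160/17 80/17 -1584/221 -1 4 S
4 80/13 16/5 8/5 -504/65 -1 5 W
5 160/41 160/97 80/97 -18800/3977 0 5 N
6 2 5/2 5/4 -13/4 0 4 E
7 32/13 160/17 80/17 -1584/221 -1 4 S
final -1 5 W

n=0: pose=(-1,5,W); sL=80/13, sR=16/5; mL=8/5, mR=-504/65; mL+mR=-80/13 → advance -1; mR−mL=-608/65 → turn -1·90°
n=1: pose=(0,5,N); sL=160/41, sR=160/97; mL=80/97, mR=-18800/3977; mL+mR=-160/41 → advance -1; mR−mL=-22080/3977 → turn -1·90°
n=2: pose=(0,4,E); sL=2, sR=5/2; mL=5/4, mR=-13/4; mL+mR=-2 → advance -1; mR−mL=-9/2 → turn -1·90°
n=3: pose=(-1,4,S); sL=32/13, sR=160/17; mL=80/17, mR=-1584/221; mL+mR=-32/13 → advance -1; mR−mL=-2624/221 → turn -1·90°
n=4: pose=(-1,5,W); sL=80/13, sR=16/5; mL=8/5, mR=-504/65; mL+mR=-80/13 → advance -1; mR−mL=-608/65 → turn -1·90°
n=5: pose=(0,5,N); sL=160/41, sR=160/97; mL=80/97, mR=-18800/3977; mL+mR=-160/41 → advance -1; mR−mL=-22080/3977 → turn -1·90°
n=6: pose=(0,4,E); sL=2, sR=5/2; mL=5/4, mR=-13/4; mL+mR=-2 → advance -1; mR−mL=-9/2 → turn -1·90°
n=7: pose=(-1,4,S); sL=32/13, sR=160/17; mL=80/17, mR=-1584/221; mL+mR=-32/13 → advance -1; mR−mL=-2624/221 → turn -1·90°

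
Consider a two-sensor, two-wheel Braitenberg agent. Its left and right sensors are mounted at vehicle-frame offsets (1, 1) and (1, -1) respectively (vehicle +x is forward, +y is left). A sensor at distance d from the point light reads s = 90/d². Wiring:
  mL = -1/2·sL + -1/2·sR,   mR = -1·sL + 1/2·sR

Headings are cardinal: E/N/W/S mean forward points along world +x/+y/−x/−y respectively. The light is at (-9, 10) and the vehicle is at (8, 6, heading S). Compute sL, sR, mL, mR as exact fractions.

left sensor world pos  = (9, 5); dL² = 349
right sensor world pos = (7, 5); dR² = 281
sL = 90/349 = 90/349
sR = 90/281 = 90/281
mL = -1/2·sL + -1/2·sR = -28350/98069
mR = -1·sL + 1/2·sR = -9585/98069

90/349 90/281 -28350/98069 -9585/98069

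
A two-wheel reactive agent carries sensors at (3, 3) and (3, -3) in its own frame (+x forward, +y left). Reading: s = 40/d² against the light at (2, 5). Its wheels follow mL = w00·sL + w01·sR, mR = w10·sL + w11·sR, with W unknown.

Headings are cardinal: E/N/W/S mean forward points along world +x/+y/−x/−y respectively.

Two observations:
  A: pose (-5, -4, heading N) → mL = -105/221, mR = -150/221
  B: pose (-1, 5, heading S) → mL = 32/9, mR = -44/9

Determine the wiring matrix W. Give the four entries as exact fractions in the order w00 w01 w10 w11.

obs A: pose=(-5,-4,N) → sL=5/17, sR=10/13, mL=-105/221, mR=-150/221
obs B: pose=(-1,5,S) → sL=40/9, sR=8/9, mL=32/9, mR=-44/9
sensor matrix S = [[5/17, 10/13], [40/9, 8/9]]; det S = -6280/1989
solve [mL_A; mL_B] = S·[w00; w01] and [mR_A; mR_B] = S·[w10; w11]:
  w00 = 1, w01 = -1, w10 = -1, w11 = -1/2

1 -1 -1 -1/2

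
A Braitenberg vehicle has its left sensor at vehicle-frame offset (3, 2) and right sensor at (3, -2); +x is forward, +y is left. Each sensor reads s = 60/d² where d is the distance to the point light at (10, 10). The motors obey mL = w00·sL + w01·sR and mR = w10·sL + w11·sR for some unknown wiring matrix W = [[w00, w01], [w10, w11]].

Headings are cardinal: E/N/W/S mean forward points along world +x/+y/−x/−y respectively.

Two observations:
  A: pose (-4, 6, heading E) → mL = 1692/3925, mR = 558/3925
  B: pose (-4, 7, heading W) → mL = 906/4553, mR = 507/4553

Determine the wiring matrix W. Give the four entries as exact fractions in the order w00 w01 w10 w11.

1/2 1/2 -1/2 1

obs A: pose=(-4,6,E) → sL=12/25, sR=60/157, mL=1692/3925, mR=558/3925
obs B: pose=(-4,7,W) → sL=30/157, sR=6/29, mL=906/4553, mR=507/4553
sensor matrix S = [[12/25, 60/157], [30/157, 6/29]]; det S = 469728/17870525
solve [mL_A; mL_B] = S·[w00; w01] and [mR_A; mR_B] = S·[w10; w11]:
  w00 = 1/2, w01 = 1/2, w10 = -1/2, w11 = 1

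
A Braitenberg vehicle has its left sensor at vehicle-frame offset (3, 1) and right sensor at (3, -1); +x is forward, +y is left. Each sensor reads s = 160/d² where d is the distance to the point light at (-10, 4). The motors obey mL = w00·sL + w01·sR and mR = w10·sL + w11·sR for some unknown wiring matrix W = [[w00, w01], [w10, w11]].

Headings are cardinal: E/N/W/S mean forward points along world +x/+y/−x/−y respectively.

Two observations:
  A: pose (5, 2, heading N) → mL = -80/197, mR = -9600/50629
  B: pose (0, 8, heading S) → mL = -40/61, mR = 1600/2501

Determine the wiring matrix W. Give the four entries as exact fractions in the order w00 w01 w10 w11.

obs A: pose=(5,2,N) → sL=160/197, sR=160/257, mL=-80/197, mR=-9600/50629
obs B: pose=(0,8,S) → sL=80/61, sR=80/41, mL=-40/61, mR=1600/2501
sensor matrix S = [[160/197, 160/257], [80/61, 80/41]]; det S = 97280000/126623129
solve [mL_A; mL_B] = S·[w00; w01] and [mR_A; mR_B] = S·[w10; w11]:
  w00 = -1/2, w01 = 0, w10 = -1, w11 = 1

-1/2 0 -1 1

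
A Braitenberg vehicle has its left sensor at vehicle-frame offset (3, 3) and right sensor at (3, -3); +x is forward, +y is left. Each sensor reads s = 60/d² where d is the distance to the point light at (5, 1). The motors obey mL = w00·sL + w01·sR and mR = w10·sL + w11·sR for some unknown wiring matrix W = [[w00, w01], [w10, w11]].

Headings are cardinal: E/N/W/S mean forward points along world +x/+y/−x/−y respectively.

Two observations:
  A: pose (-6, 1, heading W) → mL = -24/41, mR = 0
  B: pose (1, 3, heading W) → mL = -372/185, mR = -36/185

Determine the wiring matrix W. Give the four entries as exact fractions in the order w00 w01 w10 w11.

-1 -1 -1/2 1/2

obs A: pose=(-6,1,W) → sL=12/41, sR=12/41, mL=-24/41, mR=0
obs B: pose=(1,3,W) → sL=6/5, sR=30/37, mL=-372/185, mR=-36/185
sensor matrix S = [[12/41, 12/41], [6/5, 30/37]]; det S = -864/7585
solve [mL_A; mL_B] = S·[w00; w01] and [mR_A; mR_B] = S·[w10; w11]:
  w00 = -1, w01 = -1, w10 = -1/2, w11 = 1/2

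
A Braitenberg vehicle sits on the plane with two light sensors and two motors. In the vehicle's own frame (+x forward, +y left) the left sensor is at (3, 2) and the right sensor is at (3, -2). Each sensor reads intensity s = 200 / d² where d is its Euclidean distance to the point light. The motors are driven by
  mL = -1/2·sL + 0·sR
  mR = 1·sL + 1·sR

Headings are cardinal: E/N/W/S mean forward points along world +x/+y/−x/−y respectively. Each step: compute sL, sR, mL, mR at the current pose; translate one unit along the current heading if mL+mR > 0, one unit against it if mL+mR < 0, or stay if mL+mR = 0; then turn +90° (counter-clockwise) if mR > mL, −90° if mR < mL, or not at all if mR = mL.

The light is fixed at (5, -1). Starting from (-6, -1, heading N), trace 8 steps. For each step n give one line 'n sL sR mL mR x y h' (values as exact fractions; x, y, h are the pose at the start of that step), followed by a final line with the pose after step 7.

0 100/89 20/9 -50/89 2680/801 -6 -1 N
1 200/197 40/41 -100/197 16080/8077 -6 0 W
2 25/13 1 -25/26 38/13 -7 0 S
3 40/17 40/17 -20/17 80/17 -7 -1 E
4 100/89 20/9 -50/89 2680/801 -6 -1 N
5 200/197 40/41 -100/197 16080/8077 -6 0 W
6 25/13 1 -25/26 38/13 -7 0 S
7 40/17 40/17 -20/17 80/17 -7 -1 E
final -6 -1 N

n=0: pose=(-6,-1,N); sL=100/89, sR=20/9; mL=-50/89, mR=2680/801; mL+mR=2230/801 → advance +1; mR−mL=3130/801 → turn +1·90°
n=1: pose=(-6,0,W); sL=200/197, sR=40/41; mL=-100/197, mR=16080/8077; mL+mR=11980/8077 → advance +1; mR−mL=20180/8077 → turn +1·90°
n=2: pose=(-7,0,S); sL=25/13, sR=1; mL=-25/26, mR=38/13; mL+mR=51/26 → advance +1; mR−mL=101/26 → turn +1·90°
n=3: pose=(-7,-1,E); sL=40/17, sR=40/17; mL=-20/17, mR=80/17; mL+mR=60/17 → advance +1; mR−mL=100/17 → turn +1·90°
n=4: pose=(-6,-1,N); sL=100/89, sR=20/9; mL=-50/89, mR=2680/801; mL+mR=2230/801 → advance +1; mR−mL=3130/801 → turn +1·90°
n=5: pose=(-6,0,W); sL=200/197, sR=40/41; mL=-100/197, mR=16080/8077; mL+mR=11980/8077 → advance +1; mR−mL=20180/8077 → turn +1·90°
n=6: pose=(-7,0,S); sL=25/13, sR=1; mL=-25/26, mR=38/13; mL+mR=51/26 → advance +1; mR−mL=101/26 → turn +1·90°
n=7: pose=(-7,-1,E); sL=40/17, sR=40/17; mL=-20/17, mR=80/17; mL+mR=60/17 → advance +1; mR−mL=100/17 → turn +1·90°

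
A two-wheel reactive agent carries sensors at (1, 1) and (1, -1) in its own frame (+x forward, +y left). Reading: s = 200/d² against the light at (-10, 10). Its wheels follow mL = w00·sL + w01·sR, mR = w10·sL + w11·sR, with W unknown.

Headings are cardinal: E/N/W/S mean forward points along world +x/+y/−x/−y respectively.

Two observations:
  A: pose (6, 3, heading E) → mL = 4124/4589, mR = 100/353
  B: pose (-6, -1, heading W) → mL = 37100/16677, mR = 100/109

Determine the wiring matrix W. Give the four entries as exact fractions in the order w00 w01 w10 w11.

obs A: pose=(6,3,E) → sL=8/13, sR=200/353, mL=4124/4589, mR=100/353
obs B: pose=(-6,-1,W) → sL=200/153, sR=200/109, mL=37100/16677, mR=100/109
sensor matrix S = [[8/13, 200/353], [200/153, 200/109]]; det S = 29734400/76530753
solve [mL_A; mL_B] = S·[w00; w01] and [mR_A; mR_B] = S·[w10; w11]:
  w00 = 1, w01 = 1/2, w10 = 0, w11 = 1/2

1 1/2 0 1/2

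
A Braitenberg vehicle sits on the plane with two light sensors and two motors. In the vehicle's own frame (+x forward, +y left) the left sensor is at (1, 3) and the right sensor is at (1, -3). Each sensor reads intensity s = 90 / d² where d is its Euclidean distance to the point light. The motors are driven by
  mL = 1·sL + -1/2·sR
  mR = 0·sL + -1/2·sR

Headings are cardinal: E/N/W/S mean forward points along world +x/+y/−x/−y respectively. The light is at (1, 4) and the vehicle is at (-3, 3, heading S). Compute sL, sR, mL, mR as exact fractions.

left sensor world pos  = (0, 2); dL² = 5
right sensor world pos = (-6, 2); dR² = 53
sL = 90/5 = 18
sR = 90/53 = 90/53
mL = 1·sL + -1/2·sR = 909/53
mR = 0·sL + -1/2·sR = -45/53

18 90/53 909/53 -45/53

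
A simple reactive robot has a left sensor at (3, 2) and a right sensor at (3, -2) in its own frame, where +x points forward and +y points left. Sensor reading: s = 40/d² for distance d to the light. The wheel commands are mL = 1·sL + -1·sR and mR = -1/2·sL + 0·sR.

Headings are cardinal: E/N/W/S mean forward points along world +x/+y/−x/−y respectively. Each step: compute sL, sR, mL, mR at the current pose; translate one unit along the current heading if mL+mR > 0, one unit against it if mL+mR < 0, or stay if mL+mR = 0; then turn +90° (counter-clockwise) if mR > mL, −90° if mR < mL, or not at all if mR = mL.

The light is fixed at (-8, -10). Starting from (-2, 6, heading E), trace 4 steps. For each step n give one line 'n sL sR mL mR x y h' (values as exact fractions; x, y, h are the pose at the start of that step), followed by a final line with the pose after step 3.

0 8/81 40/277 -1024/22437 -4/81 -2 6 E
1 20/109 20/89 -400/9701 -10/109 -3 6 S
2 40/229 8/73 1088/16717 -20/229 -3 7 W
3 5/52 5/58 15/1508 -5/104 -2 7 N
final -2 6 E

n=0: pose=(-2,6,E); sL=8/81, sR=40/277; mL=-1024/22437, mR=-4/81; mL+mR=-2132/22437 → advance -1; mR−mL=-28/7479 → turn -1·90°
n=1: pose=(-3,6,S); sL=20/109, sR=20/89; mL=-400/9701, mR=-10/109; mL+mR=-1290/9701 → advance -1; mR−mL=-490/9701 → turn -1·90°
n=2: pose=(-3,7,W); sL=40/229, sR=8/73; mL=1088/16717, mR=-20/229; mL+mR=-372/16717 → advance -1; mR−mL=-2548/16717 → turn -1·90°
n=3: pose=(-2,7,N); sL=5/52, sR=5/58; mL=15/1508, mR=-5/104; mL+mR=-115/3016 → advance -1; mR−mL=-175/3016 → turn -1·90°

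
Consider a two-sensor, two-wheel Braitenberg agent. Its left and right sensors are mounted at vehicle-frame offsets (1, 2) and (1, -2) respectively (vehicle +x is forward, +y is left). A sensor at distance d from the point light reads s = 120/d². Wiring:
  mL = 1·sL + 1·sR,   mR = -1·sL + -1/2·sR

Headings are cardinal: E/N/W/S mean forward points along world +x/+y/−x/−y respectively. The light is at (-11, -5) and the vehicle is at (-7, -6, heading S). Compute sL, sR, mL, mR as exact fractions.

left sensor world pos  = (-5, -7); dL² = 40
right sensor world pos = (-9, -7); dR² = 8
sL = 120/40 = 3
sR = 120/8 = 15
mL = 1·sL + 1·sR = 18
mR = -1·sL + -1/2·sR = -21/2

3 15 18 -21/2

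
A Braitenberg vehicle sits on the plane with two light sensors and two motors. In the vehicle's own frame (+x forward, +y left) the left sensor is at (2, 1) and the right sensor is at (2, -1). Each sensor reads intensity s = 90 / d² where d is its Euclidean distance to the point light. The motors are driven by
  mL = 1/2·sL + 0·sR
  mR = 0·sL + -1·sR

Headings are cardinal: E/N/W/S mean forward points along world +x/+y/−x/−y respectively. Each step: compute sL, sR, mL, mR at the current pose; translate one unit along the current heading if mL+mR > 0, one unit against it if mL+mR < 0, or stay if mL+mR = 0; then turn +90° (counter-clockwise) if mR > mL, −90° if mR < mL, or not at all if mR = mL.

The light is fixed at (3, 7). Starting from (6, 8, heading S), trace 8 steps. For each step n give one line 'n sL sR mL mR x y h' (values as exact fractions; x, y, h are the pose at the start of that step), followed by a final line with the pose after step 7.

n=0: pose=(6,8,S); sL=90/17, sR=18; mL=45/17, mR=-18; mL+mR=-261/17 → advance -1; mR−mL=-351/17 → turn -1·90°
n=1: pose=(6,9,W); sL=45, sR=9; mL=45/2, mR=-9; mL+mR=27/2 → advance +1; mR−mL=-63/2 → turn -1·90°
n=2: pose=(5,9,N); sL=90/17, sR=18/5; mL=45/17, mR=-18/5; mL+mR=-81/85 → advance -1; mR−mL=-531/85 → turn -1·90°
n=3: pose=(5,8,E); sL=9/2, sR=45/8; mL=9/4, mR=-45/8; mL+mR=-27/8 → advance -1; mR−mL=-63/8 → turn -1·90°
n=4: pose=(4,8,S); sL=18, sR=90; mL=9, mR=-90; mL+mR=-81 → advance -1; mR−mL=-99 → turn -1·90°
n=5: pose=(4,9,W); sL=45, sR=9; mL=45/2, mR=-9; mL+mR=27/2 → advance +1; mR−mL=-63/2 → turn -1·90°
n=6: pose=(3,9,N); sL=90/17, sR=90/17; mL=45/17, mR=-90/17; mL+mR=-45/17 → advance -1; mR−mL=-135/17 → turn -1·90°
n=7: pose=(3,8,E); sL=45/4, sR=45/2; mL=45/8, mR=-45/2; mL+mR=-135/8 → advance -1; mR−mL=-225/8 → turn -1·90°

0 90/17 18 45/17 -18 6 8 S
1 45 9 45/2 -9 6 9 W
2 90/17 18/5 45/17 -18/5 5 9 N
3 9/2 45/8 9/4 -45/8 5 8 E
4 18 90 9 -90 4 8 S
5 45 9 45/2 -9 4 9 W
6 90/17 90/17 45/17 -90/17 3 9 N
7 45/4 45/2 45/8 -45/2 3 8 E
final 2 8 S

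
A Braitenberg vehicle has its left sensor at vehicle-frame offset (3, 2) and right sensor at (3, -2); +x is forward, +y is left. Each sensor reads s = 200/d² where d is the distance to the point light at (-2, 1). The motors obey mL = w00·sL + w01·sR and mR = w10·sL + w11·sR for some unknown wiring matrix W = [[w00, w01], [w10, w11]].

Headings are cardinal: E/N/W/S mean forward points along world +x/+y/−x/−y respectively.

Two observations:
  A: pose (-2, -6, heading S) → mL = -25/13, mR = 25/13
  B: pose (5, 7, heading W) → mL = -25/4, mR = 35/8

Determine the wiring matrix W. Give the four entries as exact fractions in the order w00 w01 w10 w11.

-1 0 1/2 1/2

obs A: pose=(-2,-6,S) → sL=25/13, sR=25/13, mL=-25/13, mR=25/13
obs B: pose=(5,7,W) → sL=25/4, sR=5/2, mL=-25/4, mR=35/8
sensor matrix S = [[25/13, 25/13], [25/4, 5/2]]; det S = -375/52
solve [mL_A; mL_B] = S·[w00; w01] and [mR_A; mR_B] = S·[w10; w11]:
  w00 = -1, w01 = 0, w10 = 1/2, w11 = 1/2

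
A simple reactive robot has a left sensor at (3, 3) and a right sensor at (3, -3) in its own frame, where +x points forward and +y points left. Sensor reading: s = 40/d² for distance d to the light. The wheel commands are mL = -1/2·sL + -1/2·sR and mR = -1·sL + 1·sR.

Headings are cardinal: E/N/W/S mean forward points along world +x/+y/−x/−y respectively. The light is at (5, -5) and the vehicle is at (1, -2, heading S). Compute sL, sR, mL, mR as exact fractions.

40 40/49 -1000/49 -1920/49

left sensor world pos  = (4, -5); dL² = 1
right sensor world pos = (-2, -5); dR² = 49
sL = 40/1 = 40
sR = 40/49 = 40/49
mL = -1/2·sL + -1/2·sR = -1000/49
mR = -1·sL + 1·sR = -1920/49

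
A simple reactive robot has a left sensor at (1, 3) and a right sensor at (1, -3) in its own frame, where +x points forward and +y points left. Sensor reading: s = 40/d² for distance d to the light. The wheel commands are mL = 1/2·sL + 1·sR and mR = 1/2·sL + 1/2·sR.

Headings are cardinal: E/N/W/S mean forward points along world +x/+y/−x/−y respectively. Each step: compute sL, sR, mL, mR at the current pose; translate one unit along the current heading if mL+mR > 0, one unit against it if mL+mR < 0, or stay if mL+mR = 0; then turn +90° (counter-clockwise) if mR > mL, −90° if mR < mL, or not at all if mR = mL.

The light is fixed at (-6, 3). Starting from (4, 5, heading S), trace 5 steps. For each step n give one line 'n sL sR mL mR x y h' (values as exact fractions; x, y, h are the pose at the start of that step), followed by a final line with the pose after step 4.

n=0: pose=(4,5,S); sL=4/17, sR=4/5; mL=78/85, mR=44/85; mL+mR=122/85 → advance +1; mR−mL=-2/5 → turn -1·90°
n=1: pose=(4,4,W); sL=8/17, sR=40/97; mL=1068/1649, mR=728/1649; mL+mR=1796/1649 → advance +1; mR−mL=-20/97 → turn -1·90°
n=2: pose=(3,4,N); sL=1, sR=10/37; mL=57/74, mR=47/74; mL+mR=52/37 → advance +1; mR−mL=-5/37 → turn -1·90°
n=3: pose=(3,5,E); sL=8/25, sR=40/101; mL=1404/2525, mR=904/2525; mL+mR=2308/2525 → advance +1; mR−mL=-20/101 → turn -1·90°
n=4: pose=(4,5,S); sL=4/17, sR=4/5; mL=78/85, mR=44/85; mL+mR=122/85 → advance +1; mR−mL=-2/5 → turn -1·90°

0 4/17 4/5 78/85 44/85 4 5 S
1 8/17 40/97 1068/1649 728/1649 4 4 W
2 1 10/37 57/74 47/74 3 4 N
3 8/25 40/101 1404/2525 904/2525 3 5 E
4 4/17 4/5 78/85 44/85 4 5 S
final 4 4 W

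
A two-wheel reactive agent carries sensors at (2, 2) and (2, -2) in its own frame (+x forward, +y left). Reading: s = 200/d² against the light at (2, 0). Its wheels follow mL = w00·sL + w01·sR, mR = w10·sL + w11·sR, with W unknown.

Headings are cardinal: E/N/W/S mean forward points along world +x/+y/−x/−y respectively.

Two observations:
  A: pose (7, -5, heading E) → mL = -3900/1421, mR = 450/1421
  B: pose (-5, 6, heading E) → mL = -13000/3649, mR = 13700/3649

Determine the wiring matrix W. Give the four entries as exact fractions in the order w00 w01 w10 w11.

obs A: pose=(7,-5,E) → sL=100/29, sR=100/49, mL=-3900/1421, mR=450/1421
obs B: pose=(-5,6,E) → sL=200/89, sR=200/41, mL=-13000/3649, mR=13700/3649
sensor matrix S = [[100/29, 100/49], [200/89, 200/41]]; det S = 63440000/5185229
solve [mL_A; mL_B] = S·[w00; w01] and [mR_A; mR_B] = S·[w10; w11]:
  w00 = -1/2, w01 = -1/2, w10 = -1/2, w11 = 1

-1/2 -1/2 -1/2 1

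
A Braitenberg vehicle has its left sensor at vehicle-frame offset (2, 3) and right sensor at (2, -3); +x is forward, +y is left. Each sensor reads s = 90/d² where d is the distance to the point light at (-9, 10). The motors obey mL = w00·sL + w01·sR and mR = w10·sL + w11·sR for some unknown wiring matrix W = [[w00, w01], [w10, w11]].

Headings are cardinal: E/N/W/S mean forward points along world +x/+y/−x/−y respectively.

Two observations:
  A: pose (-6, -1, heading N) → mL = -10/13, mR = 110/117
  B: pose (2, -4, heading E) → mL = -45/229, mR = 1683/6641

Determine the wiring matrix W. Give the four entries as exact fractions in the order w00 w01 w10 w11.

obs A: pose=(-6,-1,N) → sL=10/9, sR=10/13, mL=-10/13, mR=110/117
obs B: pose=(2,-4,E) → sL=9/29, sR=45/229, mL=-45/229, mR=1683/6641
sensor matrix S = [[10/9, 10/13], [9/29, 45/229]]; det S = -1760/86333
solve [mL_A; mL_B] = S·[w00; w01] and [mR_A; mR_B] = S·[w10; w11]:
  w00 = 0, w01 = -1, w10 = 1/2, w11 = 1/2

0 -1 1/2 1/2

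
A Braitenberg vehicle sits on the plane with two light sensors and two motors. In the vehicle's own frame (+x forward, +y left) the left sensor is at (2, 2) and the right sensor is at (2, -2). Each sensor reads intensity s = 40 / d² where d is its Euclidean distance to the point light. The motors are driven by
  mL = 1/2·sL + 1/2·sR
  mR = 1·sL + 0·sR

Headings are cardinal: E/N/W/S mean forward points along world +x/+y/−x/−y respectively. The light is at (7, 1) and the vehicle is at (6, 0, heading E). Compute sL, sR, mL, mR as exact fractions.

left sensor world pos  = (8, 2); dL² = 2
right sensor world pos = (8, -2); dR² = 10
sL = 40/2 = 20
sR = 40/10 = 4
mL = 1/2·sL + 1/2·sR = 12
mR = 1·sL + 0·sR = 20

20 4 12 20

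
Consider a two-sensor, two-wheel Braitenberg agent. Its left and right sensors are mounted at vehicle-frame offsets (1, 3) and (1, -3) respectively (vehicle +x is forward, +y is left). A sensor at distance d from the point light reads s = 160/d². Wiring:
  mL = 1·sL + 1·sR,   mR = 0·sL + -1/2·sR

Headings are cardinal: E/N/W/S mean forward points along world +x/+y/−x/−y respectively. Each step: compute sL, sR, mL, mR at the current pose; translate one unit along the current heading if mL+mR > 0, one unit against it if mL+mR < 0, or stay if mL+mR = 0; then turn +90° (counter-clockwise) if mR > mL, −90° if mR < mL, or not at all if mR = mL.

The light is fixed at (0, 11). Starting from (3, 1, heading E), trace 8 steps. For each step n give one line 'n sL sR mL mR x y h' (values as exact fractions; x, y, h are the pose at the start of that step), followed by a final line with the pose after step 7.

n=0: pose=(3,1,E); sL=32/13, sR=32/37; mL=1600/481, mR=-16/37; mL+mR=1392/481 → advance +1; mR−mL=-1808/481 → turn -1·90°
n=1: pose=(4,1,S); sL=16/17, sR=80/61; mL=2336/1037, mR=-40/61; mL+mR=1656/1037 → advance +1; mR−mL=-3016/1037 → turn -1·90°
n=2: pose=(4,0,W); sL=32/41, sR=160/73; mL=8896/2993, mR=-80/73; mL+mR=5616/2993 → advance +1; mR−mL=-12176/2993 → turn -1·90°
n=3: pose=(3,0,N); sL=8/5, sR=20/17; mL=236/85, mR=-10/17; mL+mR=186/85 → advance +1; mR−mL=-286/85 → turn -1·90°
n=4: pose=(3,1,E); sL=32/13, sR=32/37; mL=1600/481, mR=-16/37; mL+mR=1392/481 → advance +1; mR−mL=-1808/481 → turn -1·90°
n=5: pose=(4,1,S); sL=16/17, sR=80/61; mL=2336/1037, mR=-40/61; mL+mR=1656/1037 → advance +1; mR−mL=-3016/1037 → turn -1·90°
n=6: pose=(4,0,W); sL=32/41, sR=160/73; mL=8896/2993, mR=-80/73; mL+mR=5616/2993 → advance +1; mR−mL=-12176/2993 → turn -1·90°
n=7: pose=(3,0,N); sL=8/5, sR=20/17; mL=236/85, mR=-10/17; mL+mR=186/85 → advance +1; mR−mL=-286/85 → turn -1·90°

0 32/13 32/37 1600/481 -16/37 3 1 E
1 16/17 80/61 2336/1037 -40/61 4 1 S
2 32/41 160/73 8896/2993 -80/73 4 0 W
3 8/5 20/17 236/85 -10/17 3 0 N
4 32/13 32/37 1600/481 -16/37 3 1 E
5 16/17 80/61 2336/1037 -40/61 4 1 S
6 32/41 160/73 8896/2993 -80/73 4 0 W
7 8/5 20/17 236/85 -10/17 3 0 N
final 3 1 E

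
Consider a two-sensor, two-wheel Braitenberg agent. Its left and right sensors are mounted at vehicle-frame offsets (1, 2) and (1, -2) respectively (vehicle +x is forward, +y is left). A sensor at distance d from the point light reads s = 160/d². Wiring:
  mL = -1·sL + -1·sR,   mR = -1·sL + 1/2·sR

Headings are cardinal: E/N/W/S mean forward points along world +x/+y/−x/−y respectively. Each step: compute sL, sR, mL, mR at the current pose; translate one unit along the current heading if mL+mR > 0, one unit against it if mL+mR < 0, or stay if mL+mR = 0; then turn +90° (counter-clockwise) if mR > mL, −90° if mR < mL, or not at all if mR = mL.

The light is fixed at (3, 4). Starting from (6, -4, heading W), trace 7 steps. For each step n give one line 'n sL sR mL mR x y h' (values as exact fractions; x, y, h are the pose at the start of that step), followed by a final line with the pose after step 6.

n=0: pose=(6,-4,W); sL=20/13, sR=4; mL=-72/13, mR=6/13; mL+mR=-66/13 → advance -1; mR−mL=6 → turn +1·90°
n=1: pose=(7,-4,S); sL=160/117, sR=32/17; mL=-6464/1989, mR=-848/1989; mL+mR=-7312/1989 → advance -1; mR−mL=48/17 → turn +1·90°
n=2: pose=(7,-3,E); sL=16/5, sR=80/53; mL=-1248/265, mR=-648/265; mL+mR=-1896/265 → advance -1; mR−mL=120/53 → turn +1·90°
n=3: pose=(6,-3,N); sL=160/37, sR=160/61; mL=-15680/2257, mR=-6800/2257; mL+mR=-22480/2257 → advance -1; mR−mL=240/61 → turn +1·90°
n=4: pose=(6,-4,W); sL=20/13, sR=4; mL=-72/13, mR=6/13; mL+mR=-66/13 → advance -1; mR−mL=6 → turn +1·90°
n=5: pose=(7,-4,S); sL=160/117, sR=32/17; mL=-6464/1989, mR=-848/1989; mL+mR=-7312/1989 → advance -1; mR−mL=48/17 → turn +1·90°
n=6: pose=(7,-3,E); sL=16/5, sR=80/53; mL=-1248/265, mR=-648/265; mL+mR=-1896/265 → advance -1; mR−mL=120/53 → turn +1·90°

0 20/13 4 -72/13 6/13 6 -4 W
1 160/117 32/17 -6464/1989 -848/1989 7 -4 S
2 16/5 80/53 -1248/265 -648/265 7 -3 E
3 160/37 160/61 -15680/2257 -6800/2257 6 -3 N
4 20/13 4 -72/13 6/13 6 -4 W
5 160/117 32/17 -6464/1989 -848/1989 7 -4 S
6 16/5 80/53 -1248/265 -648/265 7 -3 E
final 6 -3 N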